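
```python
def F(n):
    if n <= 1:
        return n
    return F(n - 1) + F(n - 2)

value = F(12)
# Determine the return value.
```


F(12)
= F(11) + F(10)
= (F(10) + F(9)) + F(10)
Computing bottom-up: F(0)=0, F(1)=1, F(2)=1, F(3)=2, F(4)=3, F(5)=5, F(6)=8, F(7)=13, F(8)=21, F(9)=34, F(10)=55, F(11)=89, F(12)=144
= 144


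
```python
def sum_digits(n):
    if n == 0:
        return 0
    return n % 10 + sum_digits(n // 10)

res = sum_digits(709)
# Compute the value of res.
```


sum_digits(709)
= 9 + sum_digits(70)
= 9 + 0 + sum_digits(7)
= 9 + 0 + 7 + sum_digits(0)
= 9 + 0 + 7 + 0
= 16


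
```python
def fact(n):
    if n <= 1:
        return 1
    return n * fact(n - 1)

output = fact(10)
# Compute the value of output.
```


fact(10)
= 10 * fact(9)
= 10 * 9 * fact(8)
= 10 * 9 * 8 * fact(7)
= 10 * 9 * 8 * 7 * fact(6)
= 10 * 9 * 8 * 7 * 6 * fact(5)
= 10 * 9 * 8 * 7 * 6 * 5 * fact(4)
= 10 * 9 * 8 * 7 * 6 * 5 * 4 * fact(3)
= 10 * 9 * 8 * 7 * 6 * 5 * 4 * 3 * fact(2)
= 10 * 9 * 8 * 7 * 6 * 5 * 4 * 3 * 2 * fact(1)
= 10 * 9 * 8 * 7 * 6 * 5 * 4 * 3 * 2 * 1
= 3628800


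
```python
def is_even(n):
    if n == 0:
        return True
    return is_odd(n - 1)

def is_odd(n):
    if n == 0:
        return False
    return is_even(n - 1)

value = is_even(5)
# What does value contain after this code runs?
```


is_even(5)
= is_odd(4)
= is_even(3)
= is_odd(2)
= is_even(1)
= is_odd(0)
n == 0: return False
= False


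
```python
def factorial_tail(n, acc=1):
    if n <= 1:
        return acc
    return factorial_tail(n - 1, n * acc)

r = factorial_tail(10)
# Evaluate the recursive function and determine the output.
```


factorial_tail(10, 1)
= factorial_tail(9, 10 * 1) = factorial_tail(9, 10)
= factorial_tail(8, 9 * 10) = factorial_tail(8, 90)
= factorial_tail(7, 8 * 90) = factorial_tail(7, 720)
= factorial_tail(6, 7 * 720) = factorial_tail(6, 5040)
= factorial_tail(5, 6 * 5040) = factorial_tail(5, 30240)
= factorial_tail(4, 5 * 30240) = factorial_tail(4, 151200)
= factorial_tail(3, 4 * 151200) = factorial_tail(3, 604800)
= factorial_tail(2, 3 * 604800) = factorial_tail(2, 1814400)
= factorial_tail(1, 2 * 1814400) = factorial_tail(1, 3628800)
n <= 1, return acc = 3628800


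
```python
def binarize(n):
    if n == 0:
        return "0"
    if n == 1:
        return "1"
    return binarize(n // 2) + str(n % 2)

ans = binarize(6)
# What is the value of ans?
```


binarize(6)
= binarize(3) + "0"
= binarize(1) + "1" + "0"
= "1" + "1" + "0"
= "110"


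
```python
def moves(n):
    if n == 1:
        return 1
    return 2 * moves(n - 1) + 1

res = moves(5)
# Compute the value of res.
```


moves(5)
= 2 * moves(4) + 1
= 2 * (2 * moves(3) + 1) + 1
= 2 * (2 * (2 * moves(2) + 1) + 1) + 1
= 2 * (2 * (2 * (2 * moves(1) + 1) + 1) + 1) + 1
Now compute bottom-up:
moves(1) = 1
moves(2) = 2 * 1 + 1 = 3
moves(3) = 2 * 3 + 1 = 7
moves(4) = 2 * 7 + 1 = 15
moves(5) = 2 * 15 + 1 = 31
= 31


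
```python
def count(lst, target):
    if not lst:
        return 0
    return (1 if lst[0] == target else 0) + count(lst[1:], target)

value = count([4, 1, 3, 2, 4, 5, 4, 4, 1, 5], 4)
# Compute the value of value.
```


count([4, 1, 3, 2, 4, 5, 4, 4, 1, 5], 4)
lst[0]=4 == 4: 1 + count([1, 3, 2, 4, 5, 4, 4, 1, 5], 4)
lst[0]=1 != 4: 0 + count([3, 2, 4, 5, 4, 4, 1, 5], 4)
lst[0]=3 != 4: 0 + count([2, 4, 5, 4, 4, 1, 5], 4)
lst[0]=2 != 4: 0 + count([4, 5, 4, 4, 1, 5], 4)
lst[0]=4 == 4: 1 + count([5, 4, 4, 1, 5], 4)
lst[0]=5 != 4: 0 + count([4, 4, 1, 5], 4)
lst[0]=4 == 4: 1 + count([4, 1, 5], 4)
lst[0]=4 == 4: 1 + count([1, 5], 4)
lst[0]=1 != 4: 0 + count([5], 4)
lst[0]=5 != 4: 0 + count([], 4)
= 4


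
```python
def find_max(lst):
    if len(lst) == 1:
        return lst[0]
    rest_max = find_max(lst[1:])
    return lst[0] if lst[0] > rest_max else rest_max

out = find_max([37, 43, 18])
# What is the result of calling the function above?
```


find_max([37, 43, 18])
= compare 37 with find_max([43, 18])
= compare 43 with find_max([18])
Base: find_max([18]) = 18
compare 43 with 18: max = 43
compare 37 with 43: max = 43
= 43


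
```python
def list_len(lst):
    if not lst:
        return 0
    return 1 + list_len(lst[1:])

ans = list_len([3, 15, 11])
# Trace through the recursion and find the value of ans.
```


list_len([3, 15, 11])
= 1 + list_len([15, 11])
= 1 + 1 + list_len([11])
= 1 + 1 + 1 + list_len([])
= 1 + 1 + 1 + 0
= 3


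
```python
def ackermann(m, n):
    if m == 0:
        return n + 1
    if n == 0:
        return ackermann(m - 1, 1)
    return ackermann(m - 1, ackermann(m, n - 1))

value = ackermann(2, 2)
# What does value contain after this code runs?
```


ackermann(2, 2)
= ackermann(1, ackermann(2, 1))
First compute ackermann(2, 1) = 5
= ackermann(1, 5)
= 7


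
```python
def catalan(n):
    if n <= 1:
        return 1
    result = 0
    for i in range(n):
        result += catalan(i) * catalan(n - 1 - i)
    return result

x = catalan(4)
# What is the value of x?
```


catalan(4)
= sum of catalan(i) * catalan(4-1-i) for i in 0..3
First compute sub-values bottom-up:
  catalan(0) = 1, catalan(1) = 1
  catalan(2) = 1*1 + 1*1 = 2
  catalan(3) = 1*2 + 1*1 + 2*1 = 5
Now catalan(4):
  catalan(0)*catalan(3) = 1*5 = 5
  catalan(1)*catalan(2) = 1*2 = 2
  catalan(2)*catalan(1) = 2*1 = 2
  catalan(3)*catalan(0) = 5*1 = 5
= 5 + 2 + 2 + 5
= 14


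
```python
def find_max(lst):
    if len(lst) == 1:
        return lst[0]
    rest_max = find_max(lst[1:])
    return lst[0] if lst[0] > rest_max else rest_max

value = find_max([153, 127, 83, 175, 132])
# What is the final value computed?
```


find_max([153, 127, 83, 175, 132])
= compare 153 with find_max([127, 83, 175, 132])
= compare 127 with find_max([83, 175, 132])
= compare 83 with find_max([175, 132])
= compare 175 with find_max([132])
Base: find_max([132]) = 132
compare 175 with 132: max = 175
compare 83 with 175: max = 175
compare 127 with 175: max = 175
compare 153 with 175: max = 175
= 175


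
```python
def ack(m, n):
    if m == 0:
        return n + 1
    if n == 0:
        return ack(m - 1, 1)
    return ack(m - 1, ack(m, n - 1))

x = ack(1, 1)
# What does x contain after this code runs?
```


ack(1, 1)
= ack(0, ack(1, 0))
First compute ack(1, 0) = 2
= ack(0, 2)
= 3


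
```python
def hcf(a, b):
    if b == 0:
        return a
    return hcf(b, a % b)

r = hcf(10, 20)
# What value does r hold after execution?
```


hcf(10, 20)
= hcf(20, 10 % 20) = hcf(20, 10)
= hcf(10, 20 % 10) = hcf(10, 0)
b == 0, return a = 10


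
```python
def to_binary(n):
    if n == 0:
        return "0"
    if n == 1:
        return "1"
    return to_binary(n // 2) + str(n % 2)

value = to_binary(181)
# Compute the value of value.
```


to_binary(181)
= to_binary(90) + "1"
= to_binary(45) + "0" + "1"
= to_binary(22) + "1" + "0" + "1"
= to_binary(11) + "0" + "1" + "0" + "1"
= to_binary(5) + "1" + "0" + "1" + "0" + "1"
= to_binary(2) + "1" + "1" + "0" + "1" + "0" + "1"
= to_binary(1) + "0" + "1" + "1" + "0" + "1" + "0" + "1"
= "1" + "0" + "1" + "1" + "0" + "1" + "0" + "1"
= "10110101"


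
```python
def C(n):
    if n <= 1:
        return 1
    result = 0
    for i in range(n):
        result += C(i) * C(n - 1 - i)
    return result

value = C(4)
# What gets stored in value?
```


C(4)
= sum of C(i) * C(4-1-i) for i in 0..3
First compute sub-values bottom-up:
  C(0) = 1, C(1) = 1
  C(2) = 1*1 + 1*1 = 2
  C(3) = 1*2 + 1*1 + 2*1 = 5
Now C(4):
  C(0)*C(3) = 1*5 = 5
  C(1)*C(2) = 1*2 = 2
  C(2)*C(1) = 2*1 = 2
  C(3)*C(0) = 5*1 = 5
= 5 + 2 + 2 + 5
= 14


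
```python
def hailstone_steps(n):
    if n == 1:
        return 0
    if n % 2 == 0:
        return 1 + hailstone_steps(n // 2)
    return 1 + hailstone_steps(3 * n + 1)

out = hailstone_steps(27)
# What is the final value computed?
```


hailstone_steps(27)
27 is odd -> 3*27+1 = 82 -> hailstone_steps(82)
82 is even -> hailstone_steps(41)
41 is odd -> 3*41+1 = 124 -> hailstone_steps(124)
124 is even -> hailstone_steps(62)
62 is even -> hailstone_steps(31)
31 is odd -> 3*31+1 = 94 -> hailstone_steps(94)
94 is even -> hailstone_steps(47)
47 is odd -> 3*47+1 = 142 -> hailstone_steps(142)
142 is even -> hailstone_steps(71)
71 is odd -> 3*71+1 = 214 -> hailstone_steps(214)
214 is even -> hailstone_steps(107)
107 is odd -> 3*107+1 = 322 -> hailstone_steps(322)
322 is even -> hailstone_steps(161)
161 is odd -> 3*161+1 = 484 -> hailstone_steps(484)
484 is even -> hailstone_steps(242)
242 is even -> hailstone_steps(121)
121 is odd -> 3*121+1 = 364 -> hailstone_steps(364)
364 is even -> hailstone_steps(182)
182 is even -> hailstone_steps(91)
91 is odd -> 3*91+1 = 274 -> hailstone_steps(274)
274 is even -> hailstone_steps(137)
137 is odd -> 3*137+1 = 412 -> hailstone_steps(412)
412 is even -> hailstone_steps(206)
206 is even -> hailstone_steps(103)
103 is odd -> 3*103+1 = 310 -> hailstone_steps(310)
310 is even -> hailstone_steps(155)
155 is odd -> 3*155+1 = 466 -> hailstone_steps(466)
466 is even -> hailstone_steps(233)
233 is odd -> 3*233+1 = 700 -> hailstone_steps(700)
700 is even -> hailstone_steps(350)
350 is even -> hailstone_steps(175)
175 is odd -> 3*175+1 = 526 -> hailstone_steps(526)
526 is even -> hailstone_steps(263)
263 is odd -> 3*263+1 = 790 -> hailstone_steps(790)
790 is even -> hailstone_steps(395)
395 is odd -> 3*395+1 = 1186 -> hailstone_steps(1186)
1186 is even -> hailstone_steps(593)
593 is odd -> 3*593+1 = 1780 -> hailstone_steps(1780)
1780 is even -> hailstone_steps(890)
890 is even -> hailstone_steps(445)
445 is odd -> 3*445+1 = 1336 -> hailstone_steps(1336)
1336 is even -> hailstone_steps(668)
668 is even -> hailstone_steps(334)
334 is even -> hailstone_steps(167)
167 is odd -> 3*167+1 = 502 -> hailstone_steps(502)
502 is even -> hailstone_steps(251)
251 is odd -> 3*251+1 = 754 -> hailstone_steps(754)
754 is even -> hailstone_steps(377)
377 is odd -> 3*377+1 = 1132 -> hailstone_steps(1132)
1132 is even -> hailstone_steps(566)
566 is even -> hailstone_steps(283)
283 is odd -> 3*283+1 = 850 -> hailstone_steps(850)
850 is even -> hailstone_steps(425)
425 is odd -> 3*425+1 = 1276 -> hailstone_steps(1276)
1276 is even -> hailstone_steps(638)
638 is even -> hailstone_steps(319)
319 is odd -> 3*319+1 = 958 -> hailstone_steps(958)
958 is even -> hailstone_steps(479)
479 is odd -> 3*479+1 = 1438 -> hailstone_steps(1438)
1438 is even -> hailstone_steps(719)
719 is odd -> 3*719+1 = 2158 -> hailstone_steps(2158)
2158 is even -> hailstone_steps(1079)
1079 is odd -> 3*1079+1 = 3238 -> hailstone_steps(3238)
3238 is even -> hailstone_steps(1619)
1619 is odd -> 3*1619+1 = 4858 -> hailstone_steps(4858)
4858 is even -> hailstone_steps(2429)
2429 is odd -> 3*2429+1 = 7288 -> hailstone_steps(7288)
7288 is even -> hailstone_steps(3644)
3644 is even -> hailstone_steps(1822)
1822 is even -> hailstone_steps(911)
911 is odd -> 3*911+1 = 2734 -> hailstone_steps(2734)
2734 is even -> hailstone_steps(1367)
1367 is odd -> 3*1367+1 = 4102 -> hailstone_steps(4102)
4102 is even -> hailstone_steps(2051)
2051 is odd -> 3*2051+1 = 6154 -> hailstone_steps(6154)
6154 is even -> hailstone_steps(3077)
3077 is odd -> 3*3077+1 = 9232 -> hailstone_steps(9232)
9232 is even -> hailstone_steps(4616)
4616 is even -> hailstone_steps(2308)
2308 is even -> hailstone_steps(1154)
1154 is even -> hailstone_steps(577)
577 is odd -> 3*577+1 = 1732 -> hailstone_steps(1732)
1732 is even -> hailstone_steps(866)
866 is even -> hailstone_steps(433)
433 is odd -> 3*433+1 = 1300 -> hailstone_steps(1300)
1300 is even -> hailstone_steps(650)
650 is even -> hailstone_steps(325)
325 is odd -> 3*325+1 = 976 -> hailstone_steps(976)
976 is even -> hailstone_steps(488)
488 is even -> hailstone_steps(244)
244 is even -> hailstone_steps(122)
122 is even -> hailstone_steps(61)
61 is odd -> 3*61+1 = 184 -> hailstone_steps(184)
184 is even -> hailstone_steps(92)
92 is even -> hailstone_steps(46)
46 is even -> hailstone_steps(23)
23 is odd -> 3*23+1 = 70 -> hailstone_steps(70)
70 is even -> hailstone_steps(35)
35 is odd -> 3*35+1 = 106 -> hailstone_steps(106)
106 is even -> hailstone_steps(53)
53 is odd -> 3*53+1 = 160 -> hailstone_steps(160)
160 is even -> hailstone_steps(80)
80 is even -> hailstone_steps(40)
40 is even -> hailstone_steps(20)
20 is even -> hailstone_steps(10)
10 is even -> hailstone_steps(5)
5 is odd -> 3*5+1 = 16 -> hailstone_steps(16)
16 is even -> hailstone_steps(8)
8 is even -> hailstone_steps(4)
4 is even -> hailstone_steps(2)
2 is even -> hailstone_steps(1)
Reached 1 after 111 steps
= 111


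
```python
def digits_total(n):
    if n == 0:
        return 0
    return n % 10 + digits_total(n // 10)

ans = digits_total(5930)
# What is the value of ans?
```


digits_total(5930)
= 0 + digits_total(593)
= 0 + 3 + digits_total(59)
= 0 + 3 + 9 + digits_total(5)
= 0 + 3 + 9 + 5 + digits_total(0)
= 0 + 3 + 9 + 5 + 0
= 17


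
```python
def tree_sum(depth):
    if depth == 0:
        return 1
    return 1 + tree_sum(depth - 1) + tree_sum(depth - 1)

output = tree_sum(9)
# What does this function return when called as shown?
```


tree_sum(9)
= 1 + tree_sum(8) + tree_sum(8)
= 1 + 2 * tree_sum(8)
tree_sum(k) = 2^(k+1) - 1
tree_sum(0) = 1
tree_sum(1) = 3
tree_sum(2) = 7
tree_sum(3) = 15
tree_sum(4) = 31
tree_sum(9) = 2^10 - 1 = 1023


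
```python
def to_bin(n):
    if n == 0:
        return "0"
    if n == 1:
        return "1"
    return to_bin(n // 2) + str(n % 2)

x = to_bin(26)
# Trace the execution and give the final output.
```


to_bin(26)
= to_bin(13) + "0"
= to_bin(6) + "1" + "0"
= to_bin(3) + "0" + "1" + "0"
= to_bin(1) + "1" + "0" + "1" + "0"
= "1" + "1" + "0" + "1" + "0"
= "11010"


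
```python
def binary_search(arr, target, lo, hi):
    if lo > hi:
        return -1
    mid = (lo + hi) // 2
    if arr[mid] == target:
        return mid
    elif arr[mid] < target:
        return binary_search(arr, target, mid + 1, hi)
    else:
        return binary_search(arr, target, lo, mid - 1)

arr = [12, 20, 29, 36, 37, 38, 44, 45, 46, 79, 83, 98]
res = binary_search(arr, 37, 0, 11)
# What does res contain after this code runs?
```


binary_search(arr, 37, 0, 11)
lo=0, hi=11, mid=5, arr[mid]=38
38 > 37, search left half
lo=0, hi=4, mid=2, arr[mid]=29
29 < 37, search right half
lo=3, hi=4, mid=3, arr[mid]=36
36 < 37, search right half
lo=4, hi=4, mid=4, arr[mid]=37
arr[4] == 37, found at index 4
= 4


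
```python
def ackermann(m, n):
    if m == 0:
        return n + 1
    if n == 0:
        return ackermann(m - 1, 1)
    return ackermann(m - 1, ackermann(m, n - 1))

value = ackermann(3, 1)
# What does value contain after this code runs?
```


ackermann(3, 1)
= ackermann(2, ackermann(3, 0))
First compute ackermann(3, 0) = 5
= ackermann(2, 5)
= 13


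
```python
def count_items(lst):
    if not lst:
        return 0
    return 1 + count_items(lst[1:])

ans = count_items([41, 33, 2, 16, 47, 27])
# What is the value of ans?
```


count_items([41, 33, 2, 16, 47, 27])
= 1 + count_items([33, 2, 16, 47, 27])
= 1 + 1 + count_items([2, 16, 47, 27])
= 1 + 1 + 1 + count_items([16, 47, 27])
= 1 + 1 + 1 + 1 + count_items([47, 27])
= 1 + 1 + 1 + 1 + 1 + count_items([27])
= 1 + 1 + 1 + 1 + 1 + 1 + count_items([])
= 1 + 1 + 1 + 1 + 1 + 1 + 0
= 6


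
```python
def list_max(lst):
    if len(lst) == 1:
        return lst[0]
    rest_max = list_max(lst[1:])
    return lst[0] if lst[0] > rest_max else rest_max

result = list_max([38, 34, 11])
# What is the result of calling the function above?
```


list_max([38, 34, 11])
= compare 38 with list_max([34, 11])
= compare 34 with list_max([11])
Base: list_max([11]) = 11
compare 34 with 11: max = 34
compare 38 with 34: max = 38
= 38


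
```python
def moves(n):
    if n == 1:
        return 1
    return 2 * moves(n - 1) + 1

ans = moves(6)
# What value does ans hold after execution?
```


moves(6)
= 2 * moves(5) + 1
= 2 * (2 * moves(4) + 1) + 1
= 2 * (2 * (2 * moves(3) + 1) + 1) + 1
= 2 * (2 * (2 * (2 * moves(2) + 1) + 1) + 1) + 1
= 2 * (2 * (2 * (2 * (2 * moves(1) + 1) + 1) + 1) + 1) + 1
Now compute bottom-up:
moves(1) = 1
moves(2) = 2 * 1 + 1 = 3
moves(3) = 2 * 3 + 1 = 7
moves(4) = 2 * 7 + 1 = 15
moves(5) = 2 * 15 + 1 = 31
moves(6) = 2 * 31 + 1 = 63
= 63


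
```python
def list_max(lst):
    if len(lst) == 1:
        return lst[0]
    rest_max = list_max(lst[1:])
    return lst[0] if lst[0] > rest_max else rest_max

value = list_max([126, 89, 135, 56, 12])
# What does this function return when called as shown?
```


list_max([126, 89, 135, 56, 12])
= compare 126 with list_max([89, 135, 56, 12])
= compare 89 with list_max([135, 56, 12])
= compare 135 with list_max([56, 12])
= compare 56 with list_max([12])
Base: list_max([12]) = 12
compare 56 with 12: max = 56
compare 135 with 56: max = 135
compare 89 with 135: max = 135
compare 126 with 135: max = 135
= 135


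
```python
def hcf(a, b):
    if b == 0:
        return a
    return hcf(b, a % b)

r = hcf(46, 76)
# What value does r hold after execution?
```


hcf(46, 76)
= hcf(76, 46 % 76) = hcf(76, 46)
= hcf(46, 76 % 46) = hcf(46, 30)
= hcf(30, 46 % 30) = hcf(30, 16)
= hcf(16, 30 % 16) = hcf(16, 14)
= hcf(14, 16 % 14) = hcf(14, 2)
= hcf(2, 14 % 2) = hcf(2, 0)
b == 0, return a = 2


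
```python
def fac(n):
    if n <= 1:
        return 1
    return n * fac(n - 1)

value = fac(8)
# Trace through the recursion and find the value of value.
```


fac(8)
= 8 * fac(7)
= 8 * 7 * fac(6)
= 8 * 7 * 6 * fac(5)
= 8 * 7 * 6 * 5 * fac(4)
= 8 * 7 * 6 * 5 * 4 * fac(3)
= 8 * 7 * 6 * 5 * 4 * 3 * fac(2)
= 8 * 7 * 6 * 5 * 4 * 3 * 2 * fac(1)
= 8 * 7 * 6 * 5 * 4 * 3 * 2 * 1
= 40320


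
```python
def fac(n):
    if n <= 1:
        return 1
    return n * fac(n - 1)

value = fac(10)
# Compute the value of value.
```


fac(10)
= 10 * fac(9)
= 10 * 9 * fac(8)
= 10 * 9 * 8 * fac(7)
= 10 * 9 * 8 * 7 * fac(6)
= 10 * 9 * 8 * 7 * 6 * fac(5)
= 10 * 9 * 8 * 7 * 6 * 5 * fac(4)
= 10 * 9 * 8 * 7 * 6 * 5 * 4 * fac(3)
= 10 * 9 * 8 * 7 * 6 * 5 * 4 * 3 * fac(2)
= 10 * 9 * 8 * 7 * 6 * 5 * 4 * 3 * 2 * fac(1)
= 10 * 9 * 8 * 7 * 6 * 5 * 4 * 3 * 2 * 1
= 3628800


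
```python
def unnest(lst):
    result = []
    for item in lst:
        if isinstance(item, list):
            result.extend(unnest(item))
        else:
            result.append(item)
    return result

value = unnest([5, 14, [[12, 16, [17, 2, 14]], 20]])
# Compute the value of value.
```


unnest([5, 14, [[12, 16, [17, 2, 14]], 20]])
Processing each element:
  5 is not a list -> append 5
  14 is not a list -> append 14
  [[12, 16, [17, 2, 14]], 20] is a list -> unnest recursively -> [12, 16, 17, 2, 14, 20]
= [5, 14, 12, 16, 17, 2, 14, 20]


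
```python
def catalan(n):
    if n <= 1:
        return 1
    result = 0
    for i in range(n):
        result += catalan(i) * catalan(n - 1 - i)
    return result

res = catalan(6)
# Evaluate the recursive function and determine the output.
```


catalan(6)
= sum of catalan(i) * catalan(6-1-i) for i in 0..5
First compute sub-values bottom-up:
  catalan(0) = 1, catalan(1) = 1
  catalan(2) = 1*1 + 1*1 = 2
  catalan(3) = 1*2 + 1*1 + 2*1 = 5
  catalan(4) = 1*5 + 1*2 + 2*1 + 5*1 = 14
  catalan(5) = 1*14 + 1*5 + 2*2 + 5*1 + 14*1 = 42
Now catalan(6):
  catalan(0)*catalan(5) = 1*42 = 42
  catalan(1)*catalan(4) = 1*14 = 14
  catalan(2)*catalan(3) = 2*5 = 10
  catalan(3)*catalan(2) = 5*2 = 10
  catalan(4)*catalan(1) = 14*1 = 14
  catalan(5)*catalan(0) = 42*1 = 42
= 42 + 14 + 10 + 10 + 14 + 42
= 132


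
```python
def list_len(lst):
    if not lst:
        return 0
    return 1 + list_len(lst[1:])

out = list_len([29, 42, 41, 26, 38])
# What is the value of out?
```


list_len([29, 42, 41, 26, 38])
= 1 + list_len([42, 41, 26, 38])
= 1 + 1 + list_len([41, 26, 38])
= 1 + 1 + 1 + list_len([26, 38])
= 1 + 1 + 1 + 1 + list_len([38])
= 1 + 1 + 1 + 1 + 1 + list_len([])
= 1 + 1 + 1 + 1 + 1 + 0
= 5


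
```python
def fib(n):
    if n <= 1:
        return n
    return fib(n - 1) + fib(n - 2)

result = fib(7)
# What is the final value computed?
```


fib(7)
= fib(6) + fib(5)
= (fib(5) + fib(4)) + fib(5)
Computing bottom-up: fib(0)=0, fib(1)=1, fib(2)=1, fib(3)=2, fib(4)=3, fib(5)=5, fib(6)=8, fib(7)=13
= 13


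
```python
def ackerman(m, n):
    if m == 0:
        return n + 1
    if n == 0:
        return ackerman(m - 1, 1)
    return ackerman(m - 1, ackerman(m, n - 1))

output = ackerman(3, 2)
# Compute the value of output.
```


ackerman(3, 2)
= ackerman(2, ackerman(3, 1))
First compute ackerman(3, 1) = 13
= ackerman(2, 13)
= 29


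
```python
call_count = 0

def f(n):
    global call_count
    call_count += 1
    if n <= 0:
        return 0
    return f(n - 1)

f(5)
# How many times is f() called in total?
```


f(5) calls f(4) calls ... calls f(0)
Total calls: 5 + 1 (for base case) = 6


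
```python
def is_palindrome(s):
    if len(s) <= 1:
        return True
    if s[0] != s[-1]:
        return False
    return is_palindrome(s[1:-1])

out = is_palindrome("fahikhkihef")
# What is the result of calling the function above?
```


is_palindrome("fahikhkihef")
"fahikhkihef": s[0]='f' == s[-1]='f' -> is_palindrome("ahikhkihe")
"ahikhkihe": s[0]='a' != s[-1]='e' -> False
= False


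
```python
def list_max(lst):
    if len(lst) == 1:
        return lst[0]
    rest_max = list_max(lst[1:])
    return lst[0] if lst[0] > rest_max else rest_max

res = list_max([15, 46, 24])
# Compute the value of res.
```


list_max([15, 46, 24])
= compare 15 with list_max([46, 24])
= compare 46 with list_max([24])
Base: list_max([24]) = 24
compare 46 with 24: max = 46
compare 15 with 46: max = 46
= 46


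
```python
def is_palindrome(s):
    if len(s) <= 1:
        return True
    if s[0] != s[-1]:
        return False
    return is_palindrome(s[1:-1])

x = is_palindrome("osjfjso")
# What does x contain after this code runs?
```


is_palindrome("osjfjso")
"osjfjso": s[0]='o' == s[-1]='o' -> is_palindrome("sjfjs")
"sjfjs": s[0]='s' == s[-1]='s' -> is_palindrome("jfj")
"jfj": s[0]='j' == s[-1]='j' -> is_palindrome("f")
"f": len <= 1 -> True
= True


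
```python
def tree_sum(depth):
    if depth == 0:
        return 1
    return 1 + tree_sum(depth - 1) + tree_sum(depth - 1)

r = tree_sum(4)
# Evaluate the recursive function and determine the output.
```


tree_sum(4)
= 1 + tree_sum(3) + tree_sum(3)
= 1 + 2 * tree_sum(3)
tree_sum(k) = 2^(k+1) - 1
tree_sum(0) = 1
tree_sum(1) = 3
tree_sum(2) = 7
tree_sum(3) = 15
tree_sum(4) = 31
tree_sum(4) = 2^5 - 1 = 31


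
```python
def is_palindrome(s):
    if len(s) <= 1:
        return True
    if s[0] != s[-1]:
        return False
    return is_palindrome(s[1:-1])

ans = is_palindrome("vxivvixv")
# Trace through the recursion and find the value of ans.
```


is_palindrome("vxivvixv")
"vxivvixv": s[0]='v' == s[-1]='v' -> is_palindrome("xivvix")
"xivvix": s[0]='x' == s[-1]='x' -> is_palindrome("ivvi")
"ivvi": s[0]='i' == s[-1]='i' -> is_palindrome("vv")
"vv": s[0]='v' == s[-1]='v' -> is_palindrome("")
"": len <= 1 -> True
= True


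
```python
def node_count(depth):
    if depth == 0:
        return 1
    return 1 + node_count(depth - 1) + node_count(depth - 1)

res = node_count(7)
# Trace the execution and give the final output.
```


node_count(7)
= 1 + node_count(6) + node_count(6)
= 1 + 2 * node_count(6)
node_count(k) = 2^(k+1) - 1
node_count(0) = 1
node_count(1) = 3
node_count(2) = 7
node_count(3) = 15
node_count(4) = 31
node_count(7) = 2^8 - 1 = 255


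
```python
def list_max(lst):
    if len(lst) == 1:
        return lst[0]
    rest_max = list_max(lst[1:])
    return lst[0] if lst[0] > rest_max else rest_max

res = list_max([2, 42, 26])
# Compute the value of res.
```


list_max([2, 42, 26])
= compare 2 with list_max([42, 26])
= compare 42 with list_max([26])
Base: list_max([26]) = 26
compare 42 with 26: max = 42
compare 2 with 42: max = 42
= 42


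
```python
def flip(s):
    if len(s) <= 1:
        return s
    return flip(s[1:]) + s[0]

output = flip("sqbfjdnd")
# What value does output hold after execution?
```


flip("sqbfjdnd")
= flip("qbfjdnd") + "s"
= flip("bfjdnd") + "q" + "s"
= flip("fjdnd") + "b" + "q" + "s"
= flip("jdnd") + "f" + "b" + "q" + "s"
= flip("dnd") + "j" + "f" + "b" + "q" + "s"
= flip("nd") + "d" + "j" + "f" + "b" + "q" + "s"
= flip("d") + "n" + "d" + "j" + "f" + "b" + "q" + "s"
= "d" + "n" + "d" + "j" + "f" + "b" + "q" + "s"
= "dndjfbqs"


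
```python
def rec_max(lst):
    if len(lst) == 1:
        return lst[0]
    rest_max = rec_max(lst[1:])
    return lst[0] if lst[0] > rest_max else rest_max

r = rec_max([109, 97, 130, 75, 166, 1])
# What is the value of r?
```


rec_max([109, 97, 130, 75, 166, 1])
= compare 109 with rec_max([97, 130, 75, 166, 1])
= compare 97 with rec_max([130, 75, 166, 1])
= compare 130 with rec_max([75, 166, 1])
= compare 75 with rec_max([166, 1])
= compare 166 with rec_max([1])
Base: rec_max([1]) = 1
compare 166 with 1: max = 166
compare 75 with 166: max = 166
compare 130 with 166: max = 166
compare 97 with 166: max = 166
compare 109 with 166: max = 166
= 166


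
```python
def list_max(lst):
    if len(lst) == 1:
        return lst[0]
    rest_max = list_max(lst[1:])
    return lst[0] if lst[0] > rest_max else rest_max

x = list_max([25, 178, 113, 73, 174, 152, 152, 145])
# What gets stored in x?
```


list_max([25, 178, 113, 73, 174, 152, 152, 145])
= compare 25 with list_max([178, 113, 73, 174, 152, 152, 145])
= compare 178 with list_max([113, 73, 174, 152, 152, 145])
= compare 113 with list_max([73, 174, 152, 152, 145])
= compare 73 with list_max([174, 152, 152, 145])
= compare 174 with list_max([152, 152, 145])
= compare 152 with list_max([152, 145])
= compare 152 with list_max([145])
Base: list_max([145]) = 145
compare 152 with 145: max = 152
compare 152 with 152: max = 152
compare 174 with 152: max = 174
compare 73 with 174: max = 174
compare 113 with 174: max = 174
compare 178 with 174: max = 178
compare 25 with 178: max = 178
= 178


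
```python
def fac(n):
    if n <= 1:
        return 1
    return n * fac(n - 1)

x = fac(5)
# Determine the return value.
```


fac(5)
= 5 * fac(4)
= 5 * 4 * fac(3)
= 5 * 4 * 3 * fac(2)
= 5 * 4 * 3 * 2 * fac(1)
= 5 * 4 * 3 * 2 * 1
= 120


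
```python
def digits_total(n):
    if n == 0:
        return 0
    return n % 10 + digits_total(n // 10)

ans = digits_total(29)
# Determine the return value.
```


digits_total(29)
= 9 + digits_total(2)
= 9 + 2 + digits_total(0)
= 9 + 2 + 0
= 11


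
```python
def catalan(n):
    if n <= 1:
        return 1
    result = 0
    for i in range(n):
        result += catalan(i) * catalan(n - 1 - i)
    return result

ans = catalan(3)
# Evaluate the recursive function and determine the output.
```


catalan(3)
= sum of catalan(i) * catalan(3-1-i) for i in 0..2
First compute sub-values bottom-up:
  catalan(0) = 1, catalan(1) = 1
  catalan(2) = 1*1 + 1*1 = 2
Now catalan(3):
  catalan(0)*catalan(2) = 1*2 = 2
  catalan(1)*catalan(1) = 1*1 = 1
  catalan(2)*catalan(0) = 2*1 = 2
= 2 + 1 + 2
= 5


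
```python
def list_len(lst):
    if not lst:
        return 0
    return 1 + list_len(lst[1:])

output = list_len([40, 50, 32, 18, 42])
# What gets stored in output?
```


list_len([40, 50, 32, 18, 42])
= 1 + list_len([50, 32, 18, 42])
= 1 + 1 + list_len([32, 18, 42])
= 1 + 1 + 1 + list_len([18, 42])
= 1 + 1 + 1 + 1 + list_len([42])
= 1 + 1 + 1 + 1 + 1 + list_len([])
= 1 + 1 + 1 + 1 + 1 + 0
= 5


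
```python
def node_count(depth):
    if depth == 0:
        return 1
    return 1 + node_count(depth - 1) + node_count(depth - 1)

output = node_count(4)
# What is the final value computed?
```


node_count(4)
= 1 + node_count(3) + node_count(3)
= 1 + 2 * node_count(3)
node_count(k) = 2^(k+1) - 1
node_count(0) = 1
node_count(1) = 3
node_count(2) = 7
node_count(3) = 15
node_count(4) = 31
node_count(4) = 2^5 - 1 = 31


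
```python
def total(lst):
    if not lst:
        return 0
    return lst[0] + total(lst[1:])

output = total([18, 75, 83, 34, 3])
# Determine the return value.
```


total([18, 75, 83, 34, 3])
= 18 + total([75, 83, 34, 3])
= 18 + 75 + total([83, 34, 3])
= 18 + 75 + 83 + total([34, 3])
= 18 + 75 + 83 + 34 + total([3])
= 18 + 75 + 83 + 34 + 3 + total([])
= 18 + 75 + 83 + 34 + 3 + 0
= 213


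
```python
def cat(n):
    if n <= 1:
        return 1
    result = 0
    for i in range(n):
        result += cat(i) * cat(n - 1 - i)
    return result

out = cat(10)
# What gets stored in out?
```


cat(10)
= sum of cat(i) * cat(10-1-i) for i in 0..9
First compute sub-values bottom-up:
  cat(0) = 1, cat(1) = 1
  cat(2) = 1*1 + 1*1 = 2
  cat(3) = 1*2 + 1*1 + 2*1 = 5
  cat(4) = 1*5 + 1*2 + 2*1 + 5*1 = 14
  cat(5) = 1*14 + 1*5 + 2*2 + 5*1 + 14*1 = 42
  cat(6) = 1*42 + 1*14 + 2*5 + 5*2 + 14*1 + 42*1 = 132
  cat(7) = 1*132 + 1*42 + 2*14 + 5*5 + 14*2 + 42*1 + 132*1 = 429
  cat(8) = 1*429 + 1*132 + 2*42 + 5*14 + 14*5 + 42*2 + 132*1 + 429*1 = 1430
  cat(9) = 1*1430 + 1*429 + 2*132 + 5*42 + 14*14 + 42*5 + 132*2 + 429*1 + 1430*1 = 4862
Now cat(10):
  cat(0)*cat(9) = 1*4862 = 4862
  cat(1)*cat(8) = 1*1430 = 1430
  cat(2)*cat(7) = 2*429 = 858
  cat(3)*cat(6) = 5*132 = 660
  cat(4)*cat(5) = 14*42 = 588
  cat(5)*cat(4) = 42*14 = 588
  cat(6)*cat(3) = 132*5 = 660
  cat(7)*cat(2) = 429*2 = 858
  cat(8)*cat(1) = 1430*1 = 1430
  cat(9)*cat(0) = 4862*1 = 4862
= 4862 + 1430 + 858 + 660 + 588 + 588 + 660 + 858 + 1430 + 4862
= 16796


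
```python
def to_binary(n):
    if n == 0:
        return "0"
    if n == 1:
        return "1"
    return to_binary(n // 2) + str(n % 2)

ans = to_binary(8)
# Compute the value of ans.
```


to_binary(8)
= to_binary(4) + "0"
= to_binary(2) + "0" + "0"
= to_binary(1) + "0" + "0" + "0"
= "1" + "0" + "0" + "0"
= "1000"


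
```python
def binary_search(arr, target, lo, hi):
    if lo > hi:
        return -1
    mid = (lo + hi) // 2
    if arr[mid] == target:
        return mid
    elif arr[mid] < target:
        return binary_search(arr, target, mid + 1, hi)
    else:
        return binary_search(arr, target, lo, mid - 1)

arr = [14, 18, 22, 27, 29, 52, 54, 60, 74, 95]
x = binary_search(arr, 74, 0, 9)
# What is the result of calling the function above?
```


binary_search(arr, 74, 0, 9)
lo=0, hi=9, mid=4, arr[mid]=29
29 < 74, search right half
lo=5, hi=9, mid=7, arr[mid]=60
60 < 74, search right half
lo=8, hi=9, mid=8, arr[mid]=74
arr[8] == 74, found at index 8
= 8


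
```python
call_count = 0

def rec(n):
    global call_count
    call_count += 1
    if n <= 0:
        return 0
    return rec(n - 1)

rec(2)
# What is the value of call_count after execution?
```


rec(2) calls rec(1) calls ... calls rec(0)
Total calls: 2 + 1 (for base case) = 3


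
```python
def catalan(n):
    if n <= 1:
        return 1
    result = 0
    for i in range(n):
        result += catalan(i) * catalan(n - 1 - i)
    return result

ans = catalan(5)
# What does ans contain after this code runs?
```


catalan(5)
= sum of catalan(i) * catalan(5-1-i) for i in 0..4
First compute sub-values bottom-up:
  catalan(0) = 1, catalan(1) = 1
  catalan(2) = 1*1 + 1*1 = 2
  catalan(3) = 1*2 + 1*1 + 2*1 = 5
  catalan(4) = 1*5 + 1*2 + 2*1 + 5*1 = 14
Now catalan(5):
  catalan(0)*catalan(4) = 1*14 = 14
  catalan(1)*catalan(3) = 1*5 = 5
  catalan(2)*catalan(2) = 2*2 = 4
  catalan(3)*catalan(1) = 5*1 = 5
  catalan(4)*catalan(0) = 14*1 = 14
= 14 + 5 + 4 + 5 + 14
= 42


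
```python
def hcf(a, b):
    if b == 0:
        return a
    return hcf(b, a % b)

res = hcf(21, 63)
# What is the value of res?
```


hcf(21, 63)
= hcf(63, 21 % 63) = hcf(63, 21)
= hcf(21, 63 % 21) = hcf(21, 0)
b == 0, return a = 21


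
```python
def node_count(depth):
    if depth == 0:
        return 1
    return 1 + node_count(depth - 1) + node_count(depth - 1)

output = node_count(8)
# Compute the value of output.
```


node_count(8)
= 1 + node_count(7) + node_count(7)
= 1 + 2 * node_count(7)
node_count(k) = 2^(k+1) - 1
node_count(0) = 1
node_count(1) = 3
node_count(2) = 7
node_count(3) = 15
node_count(4) = 31
node_count(8) = 2^9 - 1 = 511


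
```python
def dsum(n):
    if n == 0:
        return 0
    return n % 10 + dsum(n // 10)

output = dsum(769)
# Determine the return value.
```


dsum(769)
= 9 + dsum(76)
= 9 + 6 + dsum(7)
= 9 + 6 + 7 + dsum(0)
= 9 + 6 + 7 + 0
= 22


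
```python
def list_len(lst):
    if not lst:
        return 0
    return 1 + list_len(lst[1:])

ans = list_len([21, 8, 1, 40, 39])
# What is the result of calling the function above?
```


list_len([21, 8, 1, 40, 39])
= 1 + list_len([8, 1, 40, 39])
= 1 + 1 + list_len([1, 40, 39])
= 1 + 1 + 1 + list_len([40, 39])
= 1 + 1 + 1 + 1 + list_len([39])
= 1 + 1 + 1 + 1 + 1 + list_len([])
= 1 + 1 + 1 + 1 + 1 + 0
= 5


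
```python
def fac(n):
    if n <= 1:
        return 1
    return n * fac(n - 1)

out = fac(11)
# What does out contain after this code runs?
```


fac(11)
= 11 * fac(10)
= 11 * 10 * fac(9)
= 11 * 10 * 9 * fac(8)
= 11 * 10 * 9 * 8 * fac(7)
= 11 * 10 * 9 * 8 * 7 * fac(6)
= 11 * 10 * 9 * 8 * 7 * 6 * fac(5)
= 11 * 10 * 9 * 8 * 7 * 6 * 5 * fac(4)
= 11 * 10 * 9 * 8 * 7 * 6 * 5 * 4 * fac(3)
= 11 * 10 * 9 * 8 * 7 * 6 * 5 * 4 * 3 * fac(2)
= 11 * 10 * 9 * 8 * 7 * 6 * 5 * 4 * 3 * 2 * fac(1)
= 11 * 10 * 9 * 8 * 7 * 6 * 5 * 4 * 3 * 2 * 1
= 39916800


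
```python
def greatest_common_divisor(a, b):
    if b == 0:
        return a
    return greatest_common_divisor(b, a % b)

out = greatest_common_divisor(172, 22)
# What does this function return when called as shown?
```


greatest_common_divisor(172, 22)
= greatest_common_divisor(22, 172 % 22) = greatest_common_divisor(22, 18)
= greatest_common_divisor(18, 22 % 18) = greatest_common_divisor(18, 4)
= greatest_common_divisor(4, 18 % 4) = greatest_common_divisor(4, 2)
= greatest_common_divisor(2, 4 % 2) = greatest_common_divisor(2, 0)
b == 0, return a = 2


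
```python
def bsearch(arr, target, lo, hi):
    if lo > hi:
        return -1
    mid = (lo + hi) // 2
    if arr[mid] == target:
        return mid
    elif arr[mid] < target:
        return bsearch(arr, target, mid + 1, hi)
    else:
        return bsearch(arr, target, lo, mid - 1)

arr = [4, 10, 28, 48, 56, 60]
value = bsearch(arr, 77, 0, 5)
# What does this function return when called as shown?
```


bsearch(arr, 77, 0, 5)
lo=0, hi=5, mid=2, arr[mid]=28
28 < 77, search right half
lo=3, hi=5, mid=4, arr[mid]=56
56 < 77, search right half
lo=5, hi=5, mid=5, arr[mid]=60
60 < 77, search right half
lo > hi, target not found, return -1
= -1


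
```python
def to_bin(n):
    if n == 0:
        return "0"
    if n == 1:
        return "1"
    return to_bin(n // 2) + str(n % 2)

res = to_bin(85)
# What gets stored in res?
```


to_bin(85)
= to_bin(42) + "1"
= to_bin(21) + "0" + "1"
= to_bin(10) + "1" + "0" + "1"
= to_bin(5) + "0" + "1" + "0" + "1"
= to_bin(2) + "1" + "0" + "1" + "0" + "1"
= to_bin(1) + "0" + "1" + "0" + "1" + "0" + "1"
= "1" + "0" + "1" + "0" + "1" + "0" + "1"
= "1010101"


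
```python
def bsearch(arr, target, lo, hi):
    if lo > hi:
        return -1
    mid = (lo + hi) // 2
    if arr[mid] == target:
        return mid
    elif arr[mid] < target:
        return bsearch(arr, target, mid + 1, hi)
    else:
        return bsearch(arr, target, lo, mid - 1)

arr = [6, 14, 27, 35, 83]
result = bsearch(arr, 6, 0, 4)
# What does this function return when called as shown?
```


bsearch(arr, 6, 0, 4)
lo=0, hi=4, mid=2, arr[mid]=27
27 > 6, search left half
lo=0, hi=1, mid=0, arr[mid]=6
arr[0] == 6, found at index 0
= 0


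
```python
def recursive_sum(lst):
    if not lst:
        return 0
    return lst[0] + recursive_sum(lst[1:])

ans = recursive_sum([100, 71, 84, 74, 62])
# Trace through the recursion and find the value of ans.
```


recursive_sum([100, 71, 84, 74, 62])
= 100 + recursive_sum([71, 84, 74, 62])
= 100 + 71 + recursive_sum([84, 74, 62])
= 100 + 71 + 84 + recursive_sum([74, 62])
= 100 + 71 + 84 + 74 + recursive_sum([62])
= 100 + 71 + 84 + 74 + 62 + recursive_sum([])
= 100 + 71 + 84 + 74 + 62 + 0
= 391


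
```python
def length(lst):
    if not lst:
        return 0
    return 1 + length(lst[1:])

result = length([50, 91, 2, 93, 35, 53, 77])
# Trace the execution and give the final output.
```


length([50, 91, 2, 93, 35, 53, 77])
= 1 + length([91, 2, 93, 35, 53, 77])
= 1 + 1 + length([2, 93, 35, 53, 77])
= 1 + 1 + 1 + length([93, 35, 53, 77])
= 1 + 1 + 1 + 1 + length([35, 53, 77])
= 1 + 1 + 1 + 1 + 1 + length([53, 77])
= 1 + 1 + 1 + 1 + 1 + 1 + length([77])
= 1 + 1 + 1 + 1 + 1 + 1 + 1 + length([])
= 1 + 1 + 1 + 1 + 1 + 1 + 1 + 0
= 7


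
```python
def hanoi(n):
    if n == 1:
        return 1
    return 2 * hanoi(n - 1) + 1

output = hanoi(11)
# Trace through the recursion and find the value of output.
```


hanoi(11)
= 2 * hanoi(10) + 1
= 2 * (2 * hanoi(9) + 1) + 1
= 2 * (2 * (2 * hanoi(8) + 1) + 1) + 1
= 2 * (2 * (2 * (2 * hanoi(7) + 1) + 1) + 1) + 1
= 2 * (2 * (2 * (2 * (2 * hanoi(6) + 1) + 1) + 1) + 1) + 1
= 2 * (2 * (2 * (2 * (2 * (2 * hanoi(5) + 1) + 1) + 1) + 1) + 1) + 1
= 2 * (2 * (2 * (2 * (2 * (2 * (2 * hanoi(4) + 1) + 1) + 1) + 1) + 1) + 1) + 1
= 2 * (2 * (2 * (2 * (2 * (2 * (2 * (2 * hanoi(3) + 1) + 1) + 1) + 1) + 1) + 1) + 1) + 1
= 2 * (2 * (2 * (2 * (2 * (2 * (2 * (2 * (2 * hanoi(2) + 1) + 1) + 1) + 1) + 1) + 1) + 1) + 1) + 1
= 2 * (2 * (2 * (2 * (2 * (2 * (2 * (2 * (2 * (2 * hanoi(1) + 1) + 1) + 1) + 1) + 1) + 1) + 1) + 1) + 1) + 1
Now compute bottom-up:
hanoi(1) = 1
hanoi(2) = 2 * 1 + 1 = 3
hanoi(3) = 2 * 3 + 1 = 7
hanoi(4) = 2 * 7 + 1 = 15
hanoi(5) = 2 * 15 + 1 = 31
hanoi(6) = 2 * 31 + 1 = 63
hanoi(7) = 2 * 63 + 1 = 127
hanoi(8) = 2 * 127 + 1 = 255
hanoi(9) = 2 * 255 + 1 = 511
hanoi(10) = 2 * 511 + 1 = 1023
hanoi(11) = 2 * 1023 + 1 = 2047
= 2047


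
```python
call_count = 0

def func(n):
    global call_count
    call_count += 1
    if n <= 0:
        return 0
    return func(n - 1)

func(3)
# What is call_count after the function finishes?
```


func(3) calls func(2) calls ... calls func(0)
Total calls: 3 + 1 (for base case) = 4


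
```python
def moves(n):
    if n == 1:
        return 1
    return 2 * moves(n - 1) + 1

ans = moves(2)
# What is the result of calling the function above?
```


moves(2)
= 2 * moves(1) + 1
Now compute bottom-up:
moves(1) = 1
moves(2) = 2 * 1 + 1 = 3
= 3


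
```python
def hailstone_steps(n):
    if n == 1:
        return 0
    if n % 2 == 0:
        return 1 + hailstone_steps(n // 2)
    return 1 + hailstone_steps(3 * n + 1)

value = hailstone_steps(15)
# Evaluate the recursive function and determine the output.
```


hailstone_steps(15)
15 is odd -> 3*15+1 = 46 -> hailstone_steps(46)
46 is even -> hailstone_steps(23)
23 is odd -> 3*23+1 = 70 -> hailstone_steps(70)
70 is even -> hailstone_steps(35)
35 is odd -> 3*35+1 = 106 -> hailstone_steps(106)
106 is even -> hailstone_steps(53)
53 is odd -> 3*53+1 = 160 -> hailstone_steps(160)
160 is even -> hailstone_steps(80)
80 is even -> hailstone_steps(40)
40 is even -> hailstone_steps(20)
20 is even -> hailstone_steps(10)
10 is even -> hailstone_steps(5)
5 is odd -> 3*5+1 = 16 -> hailstone_steps(16)
16 is even -> hailstone_steps(8)
8 is even -> hailstone_steps(4)
4 is even -> hailstone_steps(2)
2 is even -> hailstone_steps(1)
Reached 1 after 17 steps
= 17


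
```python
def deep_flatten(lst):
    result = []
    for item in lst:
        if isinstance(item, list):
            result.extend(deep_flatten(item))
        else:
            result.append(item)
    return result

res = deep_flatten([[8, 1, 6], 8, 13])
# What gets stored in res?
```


deep_flatten([[8, 1, 6], 8, 13])
Processing each element:
  [8, 1, 6] is a list -> deep_flatten recursively -> [8, 1, 6]
  8 is not a list -> append 8
  13 is not a list -> append 13
= [8, 1, 6, 8, 13]


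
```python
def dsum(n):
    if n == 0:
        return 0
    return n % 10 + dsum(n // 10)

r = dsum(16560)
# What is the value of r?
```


dsum(16560)
= 0 + dsum(1656)
= 0 + 6 + dsum(165)
= 0 + 6 + 5 + dsum(16)
= 0 + 6 + 5 + 6 + dsum(1)
= 0 + 6 + 5 + 6 + 1 + dsum(0)
= 0 + 6 + 5 + 6 + 1 + 0
= 18


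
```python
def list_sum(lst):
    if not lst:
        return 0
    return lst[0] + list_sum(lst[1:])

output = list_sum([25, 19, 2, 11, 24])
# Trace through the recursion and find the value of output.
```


list_sum([25, 19, 2, 11, 24])
= 25 + list_sum([19, 2, 11, 24])
= 25 + 19 + list_sum([2, 11, 24])
= 25 + 19 + 2 + list_sum([11, 24])
= 25 + 19 + 2 + 11 + list_sum([24])
= 25 + 19 + 2 + 11 + 24 + list_sum([])
= 25 + 19 + 2 + 11 + 24 + 0
= 81
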